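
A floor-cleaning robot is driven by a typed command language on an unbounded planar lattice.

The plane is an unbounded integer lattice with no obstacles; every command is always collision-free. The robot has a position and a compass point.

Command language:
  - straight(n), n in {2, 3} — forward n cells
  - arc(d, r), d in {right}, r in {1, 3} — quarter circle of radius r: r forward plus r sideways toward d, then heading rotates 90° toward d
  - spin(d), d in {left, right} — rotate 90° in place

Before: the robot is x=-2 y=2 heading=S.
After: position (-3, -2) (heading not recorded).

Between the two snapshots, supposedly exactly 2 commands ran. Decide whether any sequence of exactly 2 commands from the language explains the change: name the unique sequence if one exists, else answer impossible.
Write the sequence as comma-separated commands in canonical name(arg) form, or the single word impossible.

key: order matters: swapping straight(3) and arc(right, 1) lands elsewhere
begin: x=-2 y=2 heading=S
1. straight(3) → x=-2 y=-1 heading=S
2. arc(right, 1) → x=-3 y=-2 heading=W
all 36 alternatives checked — unique.

straight(3), arc(right, 1)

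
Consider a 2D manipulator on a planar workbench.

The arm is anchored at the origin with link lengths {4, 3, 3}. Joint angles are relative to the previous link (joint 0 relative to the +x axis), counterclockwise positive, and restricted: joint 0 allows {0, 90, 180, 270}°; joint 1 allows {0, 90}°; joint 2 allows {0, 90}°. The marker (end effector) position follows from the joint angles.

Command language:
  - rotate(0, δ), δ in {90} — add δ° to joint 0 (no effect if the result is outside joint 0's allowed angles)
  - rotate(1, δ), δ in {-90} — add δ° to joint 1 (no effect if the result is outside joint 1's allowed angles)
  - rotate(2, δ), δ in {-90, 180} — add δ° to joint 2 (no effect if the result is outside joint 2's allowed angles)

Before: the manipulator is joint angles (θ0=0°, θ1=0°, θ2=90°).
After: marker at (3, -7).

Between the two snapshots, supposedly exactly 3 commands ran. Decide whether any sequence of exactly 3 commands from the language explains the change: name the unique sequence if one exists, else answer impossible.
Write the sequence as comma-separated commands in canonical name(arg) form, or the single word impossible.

initial: joint angles (θ0=0°, θ1=0°, θ2=90°)
[1] after rotate(0, 90): joint angles (θ0=90°, θ1=0°, θ2=90°)
[2] after rotate(0, 90): joint angles (θ0=180°, θ1=0°, θ2=90°)
[3] after rotate(0, 90): joint angles (θ0=270°, θ1=0°, θ2=90°)
uniquely the one of 64 3-step routes that fits.

rotate(0, 90), rotate(0, 90), rotate(0, 90)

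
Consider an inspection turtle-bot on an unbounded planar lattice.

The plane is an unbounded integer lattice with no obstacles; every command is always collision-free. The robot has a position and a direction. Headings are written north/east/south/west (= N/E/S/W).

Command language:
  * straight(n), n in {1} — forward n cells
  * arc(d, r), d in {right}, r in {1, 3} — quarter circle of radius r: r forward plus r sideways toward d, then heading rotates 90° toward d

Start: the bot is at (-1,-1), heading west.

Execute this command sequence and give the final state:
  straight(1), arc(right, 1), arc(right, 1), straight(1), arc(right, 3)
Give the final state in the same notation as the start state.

at (2,-2), heading south

from: at (-1,-1), heading west
[1] after straight(1): at (-2,-1), heading west
[2] after arc(right, 1): at (-3,0), heading north
[3] after arc(right, 1): at (-2,1), heading east
[4] after straight(1): at (-1,1), heading east
[5] after arc(right, 3): at (2,-2), heading south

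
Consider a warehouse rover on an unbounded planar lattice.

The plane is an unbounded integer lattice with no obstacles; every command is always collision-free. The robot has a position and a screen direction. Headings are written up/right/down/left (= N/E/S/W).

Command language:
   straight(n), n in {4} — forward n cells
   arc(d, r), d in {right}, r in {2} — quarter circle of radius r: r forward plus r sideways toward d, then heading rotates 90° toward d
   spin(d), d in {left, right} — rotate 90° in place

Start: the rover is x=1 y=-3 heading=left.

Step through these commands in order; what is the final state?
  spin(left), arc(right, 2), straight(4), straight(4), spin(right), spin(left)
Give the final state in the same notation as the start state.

initial: x=1 y=-3 heading=left
step 1 (spin(left)): x=1 y=-3 heading=down
step 2 (arc(right, 2)): x=-1 y=-5 heading=left
step 3 (straight(4)): x=-5 y=-5 heading=left
step 4 (straight(4)): x=-9 y=-5 heading=left
step 5 (spin(right)): x=-9 y=-5 heading=up
step 6 (spin(left)): x=-9 y=-5 heading=left

x=-9 y=-5 heading=left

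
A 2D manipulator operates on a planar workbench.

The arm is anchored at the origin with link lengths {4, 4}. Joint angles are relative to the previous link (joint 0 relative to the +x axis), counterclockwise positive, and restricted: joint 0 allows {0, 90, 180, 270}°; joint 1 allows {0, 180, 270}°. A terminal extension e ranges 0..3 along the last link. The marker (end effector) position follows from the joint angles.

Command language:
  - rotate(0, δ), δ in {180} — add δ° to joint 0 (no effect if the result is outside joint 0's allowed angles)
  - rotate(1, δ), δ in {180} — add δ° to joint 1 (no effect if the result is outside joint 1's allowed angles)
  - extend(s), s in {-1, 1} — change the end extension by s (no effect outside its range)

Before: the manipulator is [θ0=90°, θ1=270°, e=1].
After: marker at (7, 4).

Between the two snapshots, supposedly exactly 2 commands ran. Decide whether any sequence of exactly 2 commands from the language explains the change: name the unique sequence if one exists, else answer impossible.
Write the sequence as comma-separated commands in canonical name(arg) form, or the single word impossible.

extend(1), extend(1)

from: [θ0=90°, θ1=270°, e=1]
t=1 extend(1) ⇒ [θ0=90°, θ1=270°, e=2]
t=2 extend(1) ⇒ [θ0=90°, θ1=270°, e=3]
uniquely the one of 16 2-step routes that fits.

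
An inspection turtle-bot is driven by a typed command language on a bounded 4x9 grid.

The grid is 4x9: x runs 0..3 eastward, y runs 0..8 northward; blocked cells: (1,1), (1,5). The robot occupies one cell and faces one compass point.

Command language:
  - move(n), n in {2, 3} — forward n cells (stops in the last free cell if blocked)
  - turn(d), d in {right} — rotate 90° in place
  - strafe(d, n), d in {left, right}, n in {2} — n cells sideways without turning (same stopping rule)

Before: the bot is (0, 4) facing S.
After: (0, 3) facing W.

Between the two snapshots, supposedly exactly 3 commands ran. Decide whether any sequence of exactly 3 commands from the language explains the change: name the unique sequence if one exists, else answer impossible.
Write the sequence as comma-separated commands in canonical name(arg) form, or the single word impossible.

key: cell and facing (now W) both changed — the 3 commands mix motion and turning
start: (0, 4) facing S
step 1 (move(3)): (0, 1) facing S
step 2 (turn(right)): (0, 1) facing W
step 3 (strafe(right, 2)): (0, 3) facing W
no other 3-command option fits: unique.

move(3), turn(right), strafe(right, 2)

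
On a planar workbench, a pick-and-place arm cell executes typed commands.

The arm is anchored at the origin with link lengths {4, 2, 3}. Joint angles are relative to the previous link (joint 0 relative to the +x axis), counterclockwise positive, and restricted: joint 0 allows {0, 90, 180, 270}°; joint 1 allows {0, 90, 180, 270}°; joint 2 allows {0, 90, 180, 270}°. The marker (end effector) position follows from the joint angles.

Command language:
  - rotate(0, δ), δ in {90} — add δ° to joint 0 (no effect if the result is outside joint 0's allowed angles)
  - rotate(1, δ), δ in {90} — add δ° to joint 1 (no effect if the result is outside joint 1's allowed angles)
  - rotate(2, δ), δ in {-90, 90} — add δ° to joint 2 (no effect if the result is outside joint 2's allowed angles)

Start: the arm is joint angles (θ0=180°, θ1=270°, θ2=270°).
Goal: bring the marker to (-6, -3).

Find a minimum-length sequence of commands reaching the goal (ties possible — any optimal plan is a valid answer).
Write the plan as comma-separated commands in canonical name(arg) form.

rotate(2, -90), rotate(2, -90), rotate(1, 90)

t0: joint angles (θ0=180°, θ1=270°, θ2=270°)
t=1 rotate(2, -90) ⇒ joint angles (θ0=180°, θ1=270°, θ2=180°)
t=2 rotate(2, -90) ⇒ joint angles (θ0=180°, θ1=270°, θ2=90°)
t=3 rotate(1, 90) ⇒ joint angles (θ0=180°, θ1=0°, θ2=90°)
nothing shorter than 3 reaches the goal.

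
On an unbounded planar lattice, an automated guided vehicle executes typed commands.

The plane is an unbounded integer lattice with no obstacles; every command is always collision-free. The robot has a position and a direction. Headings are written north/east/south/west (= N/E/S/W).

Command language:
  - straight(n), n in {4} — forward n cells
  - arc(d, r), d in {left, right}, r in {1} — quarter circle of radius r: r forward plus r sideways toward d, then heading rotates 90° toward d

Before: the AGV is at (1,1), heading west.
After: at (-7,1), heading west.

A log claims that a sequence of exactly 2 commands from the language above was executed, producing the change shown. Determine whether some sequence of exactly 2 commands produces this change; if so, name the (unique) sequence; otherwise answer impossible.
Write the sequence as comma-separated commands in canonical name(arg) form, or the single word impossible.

key: still facing W at the end — nothing in the sequence rotates
start: at (1,1), heading west
step 1 (straight(4)): at (-3,1), heading west
step 2 (straight(4)): at (-7,1), heading west
uniquely the one of 9 2-step routes that fits.

straight(4), straight(4)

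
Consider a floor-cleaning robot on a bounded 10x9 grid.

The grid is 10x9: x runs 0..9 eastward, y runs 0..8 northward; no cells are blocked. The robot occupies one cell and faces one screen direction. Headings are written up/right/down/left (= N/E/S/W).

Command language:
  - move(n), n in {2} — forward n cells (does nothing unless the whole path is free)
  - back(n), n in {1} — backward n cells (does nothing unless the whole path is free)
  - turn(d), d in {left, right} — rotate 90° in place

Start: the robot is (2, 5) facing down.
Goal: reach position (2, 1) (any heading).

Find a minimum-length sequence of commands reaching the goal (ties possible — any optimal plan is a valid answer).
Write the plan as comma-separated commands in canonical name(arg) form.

move(2), move(2)

from: (2, 5) facing down
t=1 move(2) ⇒ (2, 3) facing down
t=2 move(2) ⇒ (2, 1) facing down
shorter routes all fall short; 2 is best.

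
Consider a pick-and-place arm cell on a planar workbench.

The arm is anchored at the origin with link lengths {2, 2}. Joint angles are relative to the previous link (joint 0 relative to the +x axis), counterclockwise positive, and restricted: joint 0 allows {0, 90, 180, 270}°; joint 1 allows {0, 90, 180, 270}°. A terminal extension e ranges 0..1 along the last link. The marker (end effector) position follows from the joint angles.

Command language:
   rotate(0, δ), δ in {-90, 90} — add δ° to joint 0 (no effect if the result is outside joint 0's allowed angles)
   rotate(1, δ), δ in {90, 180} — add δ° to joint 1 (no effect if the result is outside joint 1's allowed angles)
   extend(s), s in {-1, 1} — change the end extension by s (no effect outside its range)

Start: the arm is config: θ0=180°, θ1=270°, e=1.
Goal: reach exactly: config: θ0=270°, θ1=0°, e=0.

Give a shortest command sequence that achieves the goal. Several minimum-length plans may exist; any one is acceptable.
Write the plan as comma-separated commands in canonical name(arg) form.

initial: config: θ0=180°, θ1=270°, e=1
step 1 (rotate(0, 90)): config: θ0=270°, θ1=270°, e=1
step 2 (rotate(1, 90)): config: θ0=270°, θ1=0°, e=1
step 3 (extend(-1)): config: θ0=270°, θ1=0°, e=0
minimal: 3 command(s), checked below 3.

rotate(0, 90), rotate(1, 90), extend(-1)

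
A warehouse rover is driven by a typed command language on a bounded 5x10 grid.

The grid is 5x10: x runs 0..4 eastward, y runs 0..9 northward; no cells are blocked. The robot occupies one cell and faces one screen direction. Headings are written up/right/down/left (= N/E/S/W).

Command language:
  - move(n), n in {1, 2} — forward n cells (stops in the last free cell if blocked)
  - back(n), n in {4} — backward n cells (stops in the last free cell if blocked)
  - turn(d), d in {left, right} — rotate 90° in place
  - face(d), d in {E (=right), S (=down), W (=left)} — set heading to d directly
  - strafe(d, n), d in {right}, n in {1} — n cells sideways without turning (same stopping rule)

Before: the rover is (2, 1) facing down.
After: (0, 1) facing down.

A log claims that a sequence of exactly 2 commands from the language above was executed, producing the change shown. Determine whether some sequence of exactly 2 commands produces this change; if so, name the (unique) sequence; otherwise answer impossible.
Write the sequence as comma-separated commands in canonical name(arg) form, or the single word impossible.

key: still facing S at the end — nothing in the sequence rotates
start: (2, 1) facing down
1. strafe(right, 1) → (1, 1) facing down
2. strafe(right, 1) → (0, 1) facing down
uniquely the one of 81 2-step routes that fits.

strafe(right, 1), strafe(right, 1)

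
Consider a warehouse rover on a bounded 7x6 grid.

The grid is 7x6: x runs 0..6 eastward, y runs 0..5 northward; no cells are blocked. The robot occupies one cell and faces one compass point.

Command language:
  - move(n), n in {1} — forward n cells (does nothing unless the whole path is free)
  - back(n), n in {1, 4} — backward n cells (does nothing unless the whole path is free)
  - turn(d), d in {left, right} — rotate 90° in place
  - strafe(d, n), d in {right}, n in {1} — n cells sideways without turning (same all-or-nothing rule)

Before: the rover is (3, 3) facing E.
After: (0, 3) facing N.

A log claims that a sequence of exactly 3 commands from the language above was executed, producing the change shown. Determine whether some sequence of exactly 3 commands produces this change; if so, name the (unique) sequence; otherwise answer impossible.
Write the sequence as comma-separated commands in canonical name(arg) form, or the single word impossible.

key: order matters: swapping move(1) and turn(left) lands elsewhere
start: (3, 3) facing E
[1] after move(1): (4, 3) facing E
[2] after back(4): (0, 3) facing E
[3] after turn(left): (0, 3) facing N
uniquely the one of 216 3-step routes that fits.

move(1), back(4), turn(left)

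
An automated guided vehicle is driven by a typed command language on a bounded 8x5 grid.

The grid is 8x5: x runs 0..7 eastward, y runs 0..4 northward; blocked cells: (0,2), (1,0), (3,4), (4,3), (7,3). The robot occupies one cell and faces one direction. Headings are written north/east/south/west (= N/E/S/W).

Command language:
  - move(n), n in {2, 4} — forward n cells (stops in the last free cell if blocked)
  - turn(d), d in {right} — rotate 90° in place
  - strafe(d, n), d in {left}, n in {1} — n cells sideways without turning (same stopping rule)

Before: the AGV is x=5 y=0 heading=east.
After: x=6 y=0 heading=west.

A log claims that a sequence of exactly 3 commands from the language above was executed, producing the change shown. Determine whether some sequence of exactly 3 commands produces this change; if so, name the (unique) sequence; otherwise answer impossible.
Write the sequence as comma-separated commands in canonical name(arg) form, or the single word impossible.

turn(right), strafe(left, 1), turn(right)

key: position moved to (6,0) AND the heading swung to W — translation plus rotation needed
initial: x=5 y=0 heading=east
1. turn(right) → x=5 y=0 heading=south
2. strafe(left, 1) → x=6 y=0 heading=south
3. turn(right) → x=6 y=0 heading=west
no rival 3-sequence matches.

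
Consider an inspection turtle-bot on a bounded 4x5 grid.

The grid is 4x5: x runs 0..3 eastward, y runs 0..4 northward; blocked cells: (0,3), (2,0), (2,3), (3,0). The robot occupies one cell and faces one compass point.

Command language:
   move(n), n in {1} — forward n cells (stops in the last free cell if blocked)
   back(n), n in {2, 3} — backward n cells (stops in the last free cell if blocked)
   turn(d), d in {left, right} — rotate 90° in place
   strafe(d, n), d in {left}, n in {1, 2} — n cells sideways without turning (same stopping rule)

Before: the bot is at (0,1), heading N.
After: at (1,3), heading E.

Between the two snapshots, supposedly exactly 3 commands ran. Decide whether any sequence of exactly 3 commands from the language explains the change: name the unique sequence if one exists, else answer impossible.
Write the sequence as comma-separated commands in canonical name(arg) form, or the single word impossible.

turn(right), move(1), strafe(left, 2)

key: position moved to (1,3) AND the heading swung to E — translation plus rotation needed
initial: at (0,1), heading N
step 1 (turn(right)): at (0,1), heading E
step 2 (move(1)): at (1,1), heading E
step 3 (strafe(left, 2)): at (1,3), heading E
uniquely the one of 343 3-step routes that fits.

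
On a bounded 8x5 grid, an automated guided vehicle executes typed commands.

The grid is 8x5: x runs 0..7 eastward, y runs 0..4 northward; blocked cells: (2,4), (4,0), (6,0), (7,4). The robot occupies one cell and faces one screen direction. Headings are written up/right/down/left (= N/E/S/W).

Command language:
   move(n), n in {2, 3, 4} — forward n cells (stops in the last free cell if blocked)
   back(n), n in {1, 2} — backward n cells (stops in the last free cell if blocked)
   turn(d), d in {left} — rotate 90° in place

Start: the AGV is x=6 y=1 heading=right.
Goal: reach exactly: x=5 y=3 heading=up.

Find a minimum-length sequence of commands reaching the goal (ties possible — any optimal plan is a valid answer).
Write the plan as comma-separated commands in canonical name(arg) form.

initial: x=6 y=1 heading=right
1. back(1) → x=5 y=1 heading=right
2. turn(left) → x=5 y=1 heading=up
3. move(2) → x=5 y=3 heading=up
minimal: 3 command(s), checked below 3.

back(1), turn(left), move(2)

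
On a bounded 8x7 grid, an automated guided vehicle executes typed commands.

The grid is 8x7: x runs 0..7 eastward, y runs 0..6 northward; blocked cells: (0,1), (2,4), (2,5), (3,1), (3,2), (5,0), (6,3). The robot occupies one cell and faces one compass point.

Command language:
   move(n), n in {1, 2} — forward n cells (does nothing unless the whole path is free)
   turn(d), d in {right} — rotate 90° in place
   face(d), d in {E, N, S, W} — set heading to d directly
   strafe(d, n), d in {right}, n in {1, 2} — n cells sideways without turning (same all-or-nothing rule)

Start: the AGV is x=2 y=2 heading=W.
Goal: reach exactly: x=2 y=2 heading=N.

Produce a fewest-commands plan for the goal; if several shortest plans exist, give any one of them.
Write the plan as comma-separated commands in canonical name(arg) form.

turn(right)

from: x=2 y=2 heading=W
1. turn(right) → x=2 y=2 heading=N
minimal: 1 command(s), checked below 1.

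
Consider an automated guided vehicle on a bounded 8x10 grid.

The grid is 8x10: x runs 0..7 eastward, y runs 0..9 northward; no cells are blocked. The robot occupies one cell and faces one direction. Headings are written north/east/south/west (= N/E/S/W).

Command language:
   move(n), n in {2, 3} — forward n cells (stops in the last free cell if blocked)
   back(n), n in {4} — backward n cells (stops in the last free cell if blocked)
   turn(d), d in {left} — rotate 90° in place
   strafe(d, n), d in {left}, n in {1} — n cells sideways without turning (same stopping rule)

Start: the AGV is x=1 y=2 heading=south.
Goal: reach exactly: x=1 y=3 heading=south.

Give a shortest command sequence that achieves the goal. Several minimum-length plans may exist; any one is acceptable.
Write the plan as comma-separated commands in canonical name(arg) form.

initial: x=1 y=2 heading=south
1. back(4) → x=1 y=6 heading=south
2. move(3) → x=1 y=3 heading=south
no 1-step plan works, so 2 is optimal.

back(4), move(3)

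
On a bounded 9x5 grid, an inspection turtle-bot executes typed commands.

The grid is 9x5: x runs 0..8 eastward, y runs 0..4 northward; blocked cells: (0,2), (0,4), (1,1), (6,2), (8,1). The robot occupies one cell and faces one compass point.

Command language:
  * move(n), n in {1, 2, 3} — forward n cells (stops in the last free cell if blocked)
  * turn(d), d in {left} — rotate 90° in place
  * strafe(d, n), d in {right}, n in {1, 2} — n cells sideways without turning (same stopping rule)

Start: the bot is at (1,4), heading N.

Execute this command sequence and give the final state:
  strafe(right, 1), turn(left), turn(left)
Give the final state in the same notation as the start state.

start: at (1,4), heading N
[1] after strafe(right, 1): at (2,4), heading N
[2] after turn(left): at (2,4), heading W
[3] after turn(left): at (2,4), heading S

at (2,4), heading S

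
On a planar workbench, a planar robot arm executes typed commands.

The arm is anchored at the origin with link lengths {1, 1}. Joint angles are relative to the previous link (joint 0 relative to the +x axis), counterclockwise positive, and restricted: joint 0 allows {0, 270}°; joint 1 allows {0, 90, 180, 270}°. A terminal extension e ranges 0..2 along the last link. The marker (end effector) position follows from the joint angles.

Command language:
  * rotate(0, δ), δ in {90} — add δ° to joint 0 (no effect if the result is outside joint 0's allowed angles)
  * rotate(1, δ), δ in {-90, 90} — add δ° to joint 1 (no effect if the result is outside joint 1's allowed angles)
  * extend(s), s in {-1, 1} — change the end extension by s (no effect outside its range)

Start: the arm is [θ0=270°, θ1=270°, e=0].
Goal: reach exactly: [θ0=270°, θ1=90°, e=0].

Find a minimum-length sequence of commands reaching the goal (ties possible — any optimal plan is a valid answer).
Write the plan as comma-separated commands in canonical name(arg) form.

rotate(1, 90), rotate(1, 90)

begin: [θ0=270°, θ1=270°, e=0]
t=1 rotate(1, 90) ⇒ [θ0=270°, θ1=0°, e=0]
t=2 rotate(1, 90) ⇒ [θ0=270°, θ1=90°, e=0]
nothing shorter than 2 reaches the goal.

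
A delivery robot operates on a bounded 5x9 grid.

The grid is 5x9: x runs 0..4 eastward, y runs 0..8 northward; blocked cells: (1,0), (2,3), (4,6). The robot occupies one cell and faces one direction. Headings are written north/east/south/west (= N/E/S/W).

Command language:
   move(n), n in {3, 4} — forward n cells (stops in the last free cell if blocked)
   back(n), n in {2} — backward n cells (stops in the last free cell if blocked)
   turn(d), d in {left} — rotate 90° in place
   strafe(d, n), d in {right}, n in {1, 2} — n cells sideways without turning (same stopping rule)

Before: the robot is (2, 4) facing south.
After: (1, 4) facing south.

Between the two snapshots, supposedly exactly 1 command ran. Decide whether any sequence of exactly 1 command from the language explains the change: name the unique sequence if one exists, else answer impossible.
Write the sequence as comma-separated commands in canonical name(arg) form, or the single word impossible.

key: still facing S — the one step turns nothing
initial: (2, 4) facing south
step 1 (strafe(right, 1)): (1, 4) facing south
no rival 1-sequence matches.

strafe(right, 1)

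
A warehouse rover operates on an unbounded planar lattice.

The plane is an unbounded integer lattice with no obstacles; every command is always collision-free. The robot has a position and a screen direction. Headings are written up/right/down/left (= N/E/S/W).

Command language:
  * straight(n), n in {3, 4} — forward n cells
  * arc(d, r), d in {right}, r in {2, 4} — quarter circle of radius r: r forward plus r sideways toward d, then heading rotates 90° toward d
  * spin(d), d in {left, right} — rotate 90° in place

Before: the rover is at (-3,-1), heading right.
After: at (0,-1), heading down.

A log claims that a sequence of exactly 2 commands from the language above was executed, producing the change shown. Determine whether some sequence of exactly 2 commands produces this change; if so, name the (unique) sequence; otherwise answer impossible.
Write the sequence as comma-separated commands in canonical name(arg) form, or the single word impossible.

key: order matters: swapping straight(3) and spin(right) lands elsewhere
initial: at (-3,-1), heading right
1. straight(3) → at (0,-1), heading right
2. spin(right) → at (0,-1), heading down
no other 2-command option fits: unique.

straight(3), spin(right)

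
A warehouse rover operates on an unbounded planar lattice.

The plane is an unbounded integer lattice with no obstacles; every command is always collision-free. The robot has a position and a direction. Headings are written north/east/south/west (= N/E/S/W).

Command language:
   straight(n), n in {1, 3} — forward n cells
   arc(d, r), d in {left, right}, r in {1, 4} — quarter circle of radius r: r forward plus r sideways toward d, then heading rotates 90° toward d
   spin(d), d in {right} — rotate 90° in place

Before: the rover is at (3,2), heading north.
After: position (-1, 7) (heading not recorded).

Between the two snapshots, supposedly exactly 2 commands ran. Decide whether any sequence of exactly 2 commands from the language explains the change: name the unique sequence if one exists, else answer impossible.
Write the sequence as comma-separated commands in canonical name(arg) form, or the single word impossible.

straight(1), arc(left, 4)

key: order matters: swapping straight(1) and arc(left, 4) lands elsewhere
from: at (3,2), heading north
[1] after straight(1): at (3,3), heading north
[2] after arc(left, 4): at (-1,7), heading west
no other 2-command option fits: unique.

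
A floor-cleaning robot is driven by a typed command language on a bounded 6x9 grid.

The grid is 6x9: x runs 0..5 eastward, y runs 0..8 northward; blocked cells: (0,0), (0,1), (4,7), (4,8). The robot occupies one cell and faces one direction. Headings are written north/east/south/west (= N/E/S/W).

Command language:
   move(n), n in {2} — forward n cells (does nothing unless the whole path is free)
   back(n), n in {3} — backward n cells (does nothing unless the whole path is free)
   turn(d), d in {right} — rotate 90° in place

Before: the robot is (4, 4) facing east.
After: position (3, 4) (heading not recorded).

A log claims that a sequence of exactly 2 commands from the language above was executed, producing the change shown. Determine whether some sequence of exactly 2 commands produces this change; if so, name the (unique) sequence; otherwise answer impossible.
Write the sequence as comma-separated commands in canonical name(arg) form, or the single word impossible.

back(3), move(2)

key: running move(2) before back(3) would end elsewhere — order is forced
t0: (4, 4) facing east
step 1 (back(3)): (1, 4) facing east
step 2 (move(2)): (3, 4) facing east
no rival 2-sequence matches.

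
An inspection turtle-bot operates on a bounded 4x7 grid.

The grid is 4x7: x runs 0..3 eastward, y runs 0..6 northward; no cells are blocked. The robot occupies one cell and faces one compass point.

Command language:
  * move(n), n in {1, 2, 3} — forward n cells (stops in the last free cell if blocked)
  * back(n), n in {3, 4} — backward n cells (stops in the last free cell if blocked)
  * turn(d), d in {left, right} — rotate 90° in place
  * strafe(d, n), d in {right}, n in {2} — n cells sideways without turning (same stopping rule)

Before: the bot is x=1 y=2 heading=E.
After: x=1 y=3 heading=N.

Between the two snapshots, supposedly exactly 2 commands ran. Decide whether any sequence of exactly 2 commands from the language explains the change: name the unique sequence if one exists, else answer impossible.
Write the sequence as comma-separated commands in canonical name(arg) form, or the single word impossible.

turn(left), move(1)

key: cell and facing (now N) both changed — the 2 commands mix motion and turning
initial: x=1 y=2 heading=E
[1] after turn(left): x=1 y=2 heading=N
[2] after move(1): x=1 y=3 heading=N
no rival 2-sequence matches.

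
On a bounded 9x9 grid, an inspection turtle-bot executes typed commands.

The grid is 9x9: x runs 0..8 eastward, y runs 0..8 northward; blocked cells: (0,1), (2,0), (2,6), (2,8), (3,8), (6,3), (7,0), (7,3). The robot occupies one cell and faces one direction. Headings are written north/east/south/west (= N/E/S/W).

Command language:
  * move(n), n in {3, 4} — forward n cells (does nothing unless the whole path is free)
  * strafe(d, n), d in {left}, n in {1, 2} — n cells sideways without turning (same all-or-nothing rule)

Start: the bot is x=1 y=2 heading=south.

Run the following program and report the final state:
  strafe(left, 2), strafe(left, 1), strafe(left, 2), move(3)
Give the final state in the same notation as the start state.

x=6 y=2 heading=south

t0: x=1 y=2 heading=south
t=1 strafe(left, 2) ⇒ x=3 y=2 heading=south
t=2 strafe(left, 1) ⇒ x=4 y=2 heading=south
t=3 strafe(left, 2) ⇒ x=6 y=2 heading=south
t=4 move(3) ⇒ x=6 y=2 heading=south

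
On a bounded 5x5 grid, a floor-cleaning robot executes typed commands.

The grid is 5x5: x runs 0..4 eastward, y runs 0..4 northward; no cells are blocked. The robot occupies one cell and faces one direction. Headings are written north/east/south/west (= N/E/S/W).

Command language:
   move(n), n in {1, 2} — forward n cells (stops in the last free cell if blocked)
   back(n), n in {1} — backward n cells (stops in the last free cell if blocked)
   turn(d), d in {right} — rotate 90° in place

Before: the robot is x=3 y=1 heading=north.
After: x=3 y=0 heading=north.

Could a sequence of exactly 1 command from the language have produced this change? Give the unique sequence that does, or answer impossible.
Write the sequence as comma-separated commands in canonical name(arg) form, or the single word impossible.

back(1)

key: heading stays N — the single command does not turn
from: x=3 y=1 heading=north
step 1 (back(1)): x=3 y=0 heading=north
uniquely the one of 4 1-step routes that fits.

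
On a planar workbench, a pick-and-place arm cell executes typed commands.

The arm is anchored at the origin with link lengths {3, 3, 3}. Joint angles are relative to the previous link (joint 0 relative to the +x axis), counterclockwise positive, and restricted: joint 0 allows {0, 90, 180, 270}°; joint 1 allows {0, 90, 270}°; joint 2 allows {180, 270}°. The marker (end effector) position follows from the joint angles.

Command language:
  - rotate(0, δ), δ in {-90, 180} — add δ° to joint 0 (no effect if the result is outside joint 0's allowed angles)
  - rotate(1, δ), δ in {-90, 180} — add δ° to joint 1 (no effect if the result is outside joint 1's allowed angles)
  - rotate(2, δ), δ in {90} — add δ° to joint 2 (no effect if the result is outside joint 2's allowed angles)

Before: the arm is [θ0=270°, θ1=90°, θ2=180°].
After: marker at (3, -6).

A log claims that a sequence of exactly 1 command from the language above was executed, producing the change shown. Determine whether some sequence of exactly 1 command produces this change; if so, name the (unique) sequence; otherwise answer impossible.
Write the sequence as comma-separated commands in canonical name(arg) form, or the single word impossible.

rotate(2, 90)

t0: [θ0=270°, θ1=90°, θ2=180°]
step 1 (rotate(2, 90)): [θ0=270°, θ1=90°, θ2=270°]
uniquely the one of 5 1-step routes that fits.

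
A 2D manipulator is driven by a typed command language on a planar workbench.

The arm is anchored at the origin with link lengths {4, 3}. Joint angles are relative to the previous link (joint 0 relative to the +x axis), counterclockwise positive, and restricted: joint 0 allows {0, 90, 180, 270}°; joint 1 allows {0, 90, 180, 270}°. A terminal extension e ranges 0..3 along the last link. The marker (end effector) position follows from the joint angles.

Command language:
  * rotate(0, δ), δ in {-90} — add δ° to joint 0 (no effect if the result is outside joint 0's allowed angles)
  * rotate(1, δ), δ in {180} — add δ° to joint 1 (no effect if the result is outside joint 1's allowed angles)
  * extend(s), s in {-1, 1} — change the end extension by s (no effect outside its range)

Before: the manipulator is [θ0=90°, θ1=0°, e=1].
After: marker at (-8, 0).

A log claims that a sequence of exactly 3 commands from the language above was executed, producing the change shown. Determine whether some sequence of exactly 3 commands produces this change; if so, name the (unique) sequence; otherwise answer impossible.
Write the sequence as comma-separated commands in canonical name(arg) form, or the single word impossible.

from: [θ0=90°, θ1=0°, e=1]
1. rotate(0, -90) → [θ0=0°, θ1=0°, e=1]
2. rotate(0, -90) → [θ0=270°, θ1=0°, e=1]
3. rotate(0, -90) → [θ0=180°, θ1=0°, e=1]
no rival 3-sequence matches.

rotate(0, -90), rotate(0, -90), rotate(0, -90)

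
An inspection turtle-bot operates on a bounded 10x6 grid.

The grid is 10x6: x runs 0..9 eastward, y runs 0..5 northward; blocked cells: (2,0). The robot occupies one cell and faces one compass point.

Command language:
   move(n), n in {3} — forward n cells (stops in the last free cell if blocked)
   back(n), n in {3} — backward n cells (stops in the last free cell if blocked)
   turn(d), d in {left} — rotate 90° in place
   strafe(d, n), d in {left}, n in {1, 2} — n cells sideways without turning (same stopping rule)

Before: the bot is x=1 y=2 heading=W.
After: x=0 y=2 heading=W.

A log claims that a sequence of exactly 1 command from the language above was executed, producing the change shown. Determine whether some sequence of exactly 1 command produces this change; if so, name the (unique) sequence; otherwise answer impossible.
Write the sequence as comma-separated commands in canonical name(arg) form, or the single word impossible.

move(3)

key: still facing W — the one step turns nothing
t0: x=1 y=2 heading=W
1. move(3) → x=0 y=2 heading=W
no other 1-command option fits: unique.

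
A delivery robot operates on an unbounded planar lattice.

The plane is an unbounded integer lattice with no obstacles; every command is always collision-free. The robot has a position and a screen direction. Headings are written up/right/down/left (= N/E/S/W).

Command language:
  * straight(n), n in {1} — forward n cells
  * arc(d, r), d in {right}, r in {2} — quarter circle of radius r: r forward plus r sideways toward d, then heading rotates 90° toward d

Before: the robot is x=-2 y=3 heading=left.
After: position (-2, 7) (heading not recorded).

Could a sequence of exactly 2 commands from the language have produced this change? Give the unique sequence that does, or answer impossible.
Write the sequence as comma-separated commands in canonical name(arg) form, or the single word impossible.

arc(right, 2), arc(right, 2)

t0: x=-2 y=3 heading=left
step 1 (arc(right, 2)): x=-4 y=5 heading=up
step 2 (arc(right, 2)): x=-2 y=7 heading=right
uniquely the one of 4 2-step routes that fits.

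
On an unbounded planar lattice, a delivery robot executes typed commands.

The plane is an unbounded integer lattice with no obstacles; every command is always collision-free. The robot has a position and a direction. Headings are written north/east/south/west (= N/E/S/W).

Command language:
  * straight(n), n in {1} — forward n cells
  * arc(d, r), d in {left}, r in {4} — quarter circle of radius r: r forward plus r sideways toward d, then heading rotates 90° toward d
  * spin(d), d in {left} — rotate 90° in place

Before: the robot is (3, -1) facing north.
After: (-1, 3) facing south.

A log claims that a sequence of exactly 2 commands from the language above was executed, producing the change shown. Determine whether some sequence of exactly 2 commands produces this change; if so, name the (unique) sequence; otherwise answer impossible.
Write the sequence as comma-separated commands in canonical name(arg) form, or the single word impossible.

arc(left, 4), spin(left)

key: position moved to (-1,3) AND the heading swung to S — translation plus rotation needed
begin: (3, -1) facing north
1. arc(left, 4) → (-1, 3) facing west
2. spin(left) → (-1, 3) facing south
uniquely the one of 9 2-step routes that fits.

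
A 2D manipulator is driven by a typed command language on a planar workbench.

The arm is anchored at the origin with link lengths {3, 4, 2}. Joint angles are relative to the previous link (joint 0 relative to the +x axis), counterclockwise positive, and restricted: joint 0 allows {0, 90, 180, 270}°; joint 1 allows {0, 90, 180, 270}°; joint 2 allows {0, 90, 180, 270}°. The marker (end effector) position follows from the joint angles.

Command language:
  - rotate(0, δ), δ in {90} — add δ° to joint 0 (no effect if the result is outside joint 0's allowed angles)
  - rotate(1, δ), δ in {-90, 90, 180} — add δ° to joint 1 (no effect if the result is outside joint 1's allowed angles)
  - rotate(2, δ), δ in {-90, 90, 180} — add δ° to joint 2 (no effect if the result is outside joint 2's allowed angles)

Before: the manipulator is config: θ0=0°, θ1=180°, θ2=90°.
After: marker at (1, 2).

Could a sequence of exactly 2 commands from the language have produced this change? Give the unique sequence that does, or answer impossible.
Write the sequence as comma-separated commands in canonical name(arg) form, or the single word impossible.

rotate(0, 90), rotate(0, 90)

start: config: θ0=0°, θ1=180°, θ2=90°
1. rotate(0, 90) → config: θ0=90°, θ1=180°, θ2=90°
2. rotate(0, 90) → config: θ0=180°, θ1=180°, θ2=90°
all 49 alternatives checked — unique.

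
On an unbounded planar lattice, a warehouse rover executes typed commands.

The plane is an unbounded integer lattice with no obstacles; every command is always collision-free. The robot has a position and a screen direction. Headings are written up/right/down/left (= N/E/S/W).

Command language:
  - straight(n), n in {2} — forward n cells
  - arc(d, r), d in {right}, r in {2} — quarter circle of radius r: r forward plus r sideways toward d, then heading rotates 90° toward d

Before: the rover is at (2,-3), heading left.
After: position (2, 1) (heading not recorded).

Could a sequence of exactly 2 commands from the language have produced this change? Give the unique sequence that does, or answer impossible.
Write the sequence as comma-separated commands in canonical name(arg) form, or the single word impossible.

arc(right, 2), arc(right, 2)

start: at (2,-3), heading left
t=1 arc(right, 2) ⇒ at (0,-1), heading up
t=2 arc(right, 2) ⇒ at (2,1), heading right
uniquely the one of 4 2-step routes that fits.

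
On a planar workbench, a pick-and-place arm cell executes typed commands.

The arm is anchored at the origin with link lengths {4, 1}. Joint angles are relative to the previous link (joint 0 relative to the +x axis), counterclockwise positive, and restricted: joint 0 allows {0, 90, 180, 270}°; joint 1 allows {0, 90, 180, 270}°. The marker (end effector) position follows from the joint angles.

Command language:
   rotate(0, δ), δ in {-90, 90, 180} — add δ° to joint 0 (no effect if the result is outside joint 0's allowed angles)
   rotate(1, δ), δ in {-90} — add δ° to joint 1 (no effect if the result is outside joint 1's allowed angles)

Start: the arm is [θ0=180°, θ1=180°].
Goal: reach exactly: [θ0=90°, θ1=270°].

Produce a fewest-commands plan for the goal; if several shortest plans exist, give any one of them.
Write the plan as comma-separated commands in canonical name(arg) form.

rotate(1, -90), rotate(1, -90), rotate(1, -90), rotate(0, -90)

t0: [θ0=180°, θ1=180°]
step 1 (rotate(1, -90)): [θ0=180°, θ1=90°]
step 2 (rotate(1, -90)): [θ0=180°, θ1=0°]
step 3 (rotate(1, -90)): [θ0=180°, θ1=270°]
step 4 (rotate(0, -90)): [θ0=90°, θ1=270°]
shorter routes all fall short; 4 is best.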